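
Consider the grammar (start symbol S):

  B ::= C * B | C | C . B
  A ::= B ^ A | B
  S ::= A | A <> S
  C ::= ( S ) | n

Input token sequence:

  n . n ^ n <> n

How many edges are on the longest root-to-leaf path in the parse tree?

[S [A [B [C n] . [B [C n]]] ^ [A [B [C n]]]] <> [S [A [B [C n]]]]]

5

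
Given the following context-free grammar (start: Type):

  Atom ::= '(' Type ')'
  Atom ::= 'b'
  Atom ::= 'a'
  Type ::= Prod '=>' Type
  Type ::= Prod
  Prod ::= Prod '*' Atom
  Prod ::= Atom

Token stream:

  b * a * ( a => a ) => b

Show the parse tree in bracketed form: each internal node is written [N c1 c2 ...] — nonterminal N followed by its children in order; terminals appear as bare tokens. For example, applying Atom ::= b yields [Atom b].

Type
Prod => Type
Prod * Atom => Type
Prod * Atom * Atom => Type
Atom * Atom * Atom => Type
b * Atom * Atom => Type
b * a * Atom => Type
b * a * ( Type ) => Type
b * a * ( Prod => Type ) => Type
b * a * ( Atom => Type ) => Type
b * a * ( a => Type ) => Type
b * a * ( a => Prod ) => Type
b * a * ( a => Atom ) => Type
b * a * ( a => a ) => Type
b * a * ( a => a ) => Prod
b * a * ( a => a ) => Atom
b * a * ( a => a ) => b

[Type [Prod [Prod [Prod [Atom b]] * [Atom a]] * [Atom ( [Type [Prod [Atom a]] => [Type [Prod [Atom a]]]] )]] => [Type [Prod [Atom b]]]]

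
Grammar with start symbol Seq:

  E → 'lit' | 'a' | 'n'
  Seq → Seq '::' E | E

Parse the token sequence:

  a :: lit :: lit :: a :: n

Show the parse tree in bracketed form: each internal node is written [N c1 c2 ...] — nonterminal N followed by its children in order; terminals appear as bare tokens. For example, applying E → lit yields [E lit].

[Seq [Seq [Seq [Seq [Seq [E a]] :: [E lit]] :: [E lit]] :: [E a]] :: [E n]]

Seq
Seq :: E
Seq :: E :: E
Seq :: E :: E :: E
Seq :: E :: E :: E :: E
E :: E :: E :: E :: E
a :: E :: E :: E :: E
a :: lit :: E :: E :: E
a :: lit :: lit :: E :: E
a :: lit :: lit :: a :: E
a :: lit :: lit :: a :: n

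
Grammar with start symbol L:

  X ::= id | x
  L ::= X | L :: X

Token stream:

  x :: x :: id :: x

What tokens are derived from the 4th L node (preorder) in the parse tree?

[L [L [L [L [X x]] :: [X x]] :: [X id]] :: [X x]]

x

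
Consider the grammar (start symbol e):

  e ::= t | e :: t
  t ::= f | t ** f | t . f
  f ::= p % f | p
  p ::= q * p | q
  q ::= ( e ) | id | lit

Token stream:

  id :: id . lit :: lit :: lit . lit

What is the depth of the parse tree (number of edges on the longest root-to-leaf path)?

[e [e [e [e [t [f [p [q id]]]]] :: [t [t [f [p [q id]]]] . [f [p [q lit]]]]] :: [t [f [p [q lit]]]]] :: [t [t [f [p [q lit]]]] . [f [p [q lit]]]]]

8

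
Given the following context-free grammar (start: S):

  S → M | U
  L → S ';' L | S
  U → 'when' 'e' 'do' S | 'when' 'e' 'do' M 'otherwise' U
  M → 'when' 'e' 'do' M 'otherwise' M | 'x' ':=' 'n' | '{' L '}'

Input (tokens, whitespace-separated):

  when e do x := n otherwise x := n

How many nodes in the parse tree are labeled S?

[S [M when e do [M x := n] otherwise [M x := n]]]

1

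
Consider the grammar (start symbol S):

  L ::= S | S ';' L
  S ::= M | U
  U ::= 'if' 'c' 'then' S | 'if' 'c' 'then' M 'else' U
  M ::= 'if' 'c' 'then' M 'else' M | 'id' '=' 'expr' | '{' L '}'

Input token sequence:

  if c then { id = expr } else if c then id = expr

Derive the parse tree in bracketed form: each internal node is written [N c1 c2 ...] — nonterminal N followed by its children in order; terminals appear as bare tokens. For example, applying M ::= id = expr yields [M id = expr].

[S [U if c then [M { [L [S [M id = expr]]] }] else [U if c then [S [M id = expr]]]]]

S
U
if c then M else U
if c then { L } else U
if c then { S } else U
if c then { M } else U
if c then { id = expr } else U
if c then { id = expr } else if c then S
if c then { id = expr } else if c then M
if c then { id = expr } else if c then id = expr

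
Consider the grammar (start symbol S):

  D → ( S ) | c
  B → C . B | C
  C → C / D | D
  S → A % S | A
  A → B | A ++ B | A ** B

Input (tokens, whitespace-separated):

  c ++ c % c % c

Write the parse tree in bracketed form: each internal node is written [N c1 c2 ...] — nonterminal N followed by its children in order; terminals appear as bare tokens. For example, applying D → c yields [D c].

S
A % S
A ++ B % S
B ++ B % S
C ++ B % S
D ++ B % S
c ++ B % S
c ++ C % S
c ++ D % S
c ++ c % S
c ++ c % A % S
c ++ c % B % S
c ++ c % C % S
c ++ c % D % S
c ++ c % c % S
c ++ c % c % A
c ++ c % c % B
c ++ c % c % C
c ++ c % c % D
c ++ c % c % c

[S [A [A [B [C [D c]]]] ++ [B [C [D c]]]] % [S [A [B [C [D c]]]] % [S [A [B [C [D c]]]]]]]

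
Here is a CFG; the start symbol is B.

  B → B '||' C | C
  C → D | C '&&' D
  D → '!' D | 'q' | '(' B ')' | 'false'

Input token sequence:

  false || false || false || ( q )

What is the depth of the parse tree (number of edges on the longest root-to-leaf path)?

[B [B [B [B [C [D false]]] || [C [D false]]] || [C [D false]]] || [C [D ( [B [C [D q]]] )]]]

6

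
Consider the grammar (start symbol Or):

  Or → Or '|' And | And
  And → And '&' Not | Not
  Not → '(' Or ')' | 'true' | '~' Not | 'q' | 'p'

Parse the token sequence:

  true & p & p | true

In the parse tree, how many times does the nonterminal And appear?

4

[Or [Or [And [And [And [Not true]] & [Not p]] & [Not p]]] | [And [Not true]]]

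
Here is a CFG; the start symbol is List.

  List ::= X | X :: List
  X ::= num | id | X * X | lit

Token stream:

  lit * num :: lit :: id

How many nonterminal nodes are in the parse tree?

8

[List [X [X lit] * [X num]] :: [List [X lit] :: [List [X id]]]]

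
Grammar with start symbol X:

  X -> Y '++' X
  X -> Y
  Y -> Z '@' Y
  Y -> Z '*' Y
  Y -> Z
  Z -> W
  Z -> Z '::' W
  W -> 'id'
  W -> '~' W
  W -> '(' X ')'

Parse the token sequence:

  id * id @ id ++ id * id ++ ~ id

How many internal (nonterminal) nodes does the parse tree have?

22

[X [Y [Z [W id]] * [Y [Z [W id]] @ [Y [Z [W id]]]]] ++ [X [Y [Z [W id]] * [Y [Z [W id]]]] ++ [X [Y [Z [W ~ [W id]]]]]]]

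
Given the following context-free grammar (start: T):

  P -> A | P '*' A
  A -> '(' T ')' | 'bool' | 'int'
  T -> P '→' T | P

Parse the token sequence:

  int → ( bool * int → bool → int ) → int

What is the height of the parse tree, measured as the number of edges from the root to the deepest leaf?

[T [P [A int]] → [T [P [A ( [T [P [P [A bool]] * [A int]] → [T [P [A bool]] → [T [P [A int]]]]] )]] → [T [P [A int]]]]]

9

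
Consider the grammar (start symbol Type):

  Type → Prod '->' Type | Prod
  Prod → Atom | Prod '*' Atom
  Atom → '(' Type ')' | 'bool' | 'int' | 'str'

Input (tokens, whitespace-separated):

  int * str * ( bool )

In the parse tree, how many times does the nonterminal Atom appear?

[Type [Prod [Prod [Prod [Atom int]] * [Atom str]] * [Atom ( [Type [Prod [Atom bool]]] )]]]

4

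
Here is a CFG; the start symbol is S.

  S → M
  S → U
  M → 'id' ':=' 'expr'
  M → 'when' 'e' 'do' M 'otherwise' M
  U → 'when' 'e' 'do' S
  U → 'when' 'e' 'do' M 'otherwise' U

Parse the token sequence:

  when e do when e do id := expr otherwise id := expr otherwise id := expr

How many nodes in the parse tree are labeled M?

[S [M when e do [M when e do [M id := expr] otherwise [M id := expr]] otherwise [M id := expr]]]

5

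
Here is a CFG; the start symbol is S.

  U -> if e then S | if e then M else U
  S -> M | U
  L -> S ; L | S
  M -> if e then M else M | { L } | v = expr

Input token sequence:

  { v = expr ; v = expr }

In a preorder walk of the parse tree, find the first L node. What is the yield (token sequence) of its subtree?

[S [M { [L [S [M v = expr]] ; [L [S [M v = expr]]]] }]]

v = expr ; v = expr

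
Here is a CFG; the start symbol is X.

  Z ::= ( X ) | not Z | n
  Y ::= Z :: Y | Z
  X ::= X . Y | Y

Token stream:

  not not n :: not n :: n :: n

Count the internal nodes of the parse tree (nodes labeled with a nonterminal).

12

[X [Y [Z not [Z not [Z n]]] :: [Y [Z not [Z n]] :: [Y [Z n] :: [Y [Z n]]]]]]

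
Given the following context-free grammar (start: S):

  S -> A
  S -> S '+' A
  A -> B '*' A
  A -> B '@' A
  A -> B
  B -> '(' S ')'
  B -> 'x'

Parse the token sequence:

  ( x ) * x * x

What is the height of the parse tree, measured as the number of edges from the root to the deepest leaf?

6

[S [A [B ( [S [A [B x]]] )] * [A [B x] * [A [B x]]]]]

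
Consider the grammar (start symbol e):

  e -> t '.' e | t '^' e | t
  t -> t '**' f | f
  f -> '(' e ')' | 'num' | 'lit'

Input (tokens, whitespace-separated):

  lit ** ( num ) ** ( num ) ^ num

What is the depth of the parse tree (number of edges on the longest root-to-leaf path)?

[e [t [t [t [f lit]] ** [f ( [e [t [f num]]] )]] ** [f ( [e [t [f num]]] )]] ^ [e [t [f num]]]]

7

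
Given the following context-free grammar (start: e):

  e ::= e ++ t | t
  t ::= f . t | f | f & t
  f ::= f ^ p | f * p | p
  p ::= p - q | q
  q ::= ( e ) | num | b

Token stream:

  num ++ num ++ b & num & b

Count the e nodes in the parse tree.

3

[e [e [e [t [f [p [q num]]]]] ++ [t [f [p [q num]]]]] ++ [t [f [p [q b]]] & [t [f [p [q num]]] & [t [f [p [q b]]]]]]]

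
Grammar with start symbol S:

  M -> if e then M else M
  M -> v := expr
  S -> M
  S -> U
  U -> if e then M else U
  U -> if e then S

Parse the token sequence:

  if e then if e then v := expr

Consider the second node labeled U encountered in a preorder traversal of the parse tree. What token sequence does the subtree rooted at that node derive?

if e then v := expr

[S [U if e then [S [U if e then [S [M v := expr]]]]]]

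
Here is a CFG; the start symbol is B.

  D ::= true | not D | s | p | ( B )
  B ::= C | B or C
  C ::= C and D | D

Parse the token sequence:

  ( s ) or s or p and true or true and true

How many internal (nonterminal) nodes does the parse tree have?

19

[B [B [B [B [C [D ( [B [C [D s]]] )]]] or [C [D s]]] or [C [C [D p]] and [D true]]] or [C [C [D true]] and [D true]]]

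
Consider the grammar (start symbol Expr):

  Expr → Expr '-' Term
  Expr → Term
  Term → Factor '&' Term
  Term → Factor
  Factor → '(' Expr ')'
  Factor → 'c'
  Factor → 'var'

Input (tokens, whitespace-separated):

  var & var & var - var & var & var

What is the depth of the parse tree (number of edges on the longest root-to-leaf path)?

[Expr [Expr [Term [Factor var] & [Term [Factor var] & [Term [Factor var]]]]] - [Term [Factor var] & [Term [Factor var] & [Term [Factor var]]]]]

6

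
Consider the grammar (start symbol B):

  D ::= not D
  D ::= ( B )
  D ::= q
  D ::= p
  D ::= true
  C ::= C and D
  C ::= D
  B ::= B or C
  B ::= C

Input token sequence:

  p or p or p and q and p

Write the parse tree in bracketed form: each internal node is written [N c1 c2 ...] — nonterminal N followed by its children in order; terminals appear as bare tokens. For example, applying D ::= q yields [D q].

[B [B [B [C [D p]]] or [C [D p]]] or [C [C [C [D p]] and [D q]] and [D p]]]

B
B or C
B or C or C
C or C or C
D or C or C
p or C or C
p or D or C
p or p or C
p or p or C and D
p or p or C and D and D
p or p or D and D and D
p or p or p and D and D
p or p or p and q and D
p or p or p and q and p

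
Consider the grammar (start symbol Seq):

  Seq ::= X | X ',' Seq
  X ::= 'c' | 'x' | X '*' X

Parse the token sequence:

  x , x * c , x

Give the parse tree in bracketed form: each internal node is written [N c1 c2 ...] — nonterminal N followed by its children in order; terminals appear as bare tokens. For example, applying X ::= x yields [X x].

[Seq [X x] , [Seq [X [X x] * [X c]] , [Seq [X x]]]]

Seq
X , Seq
x , Seq
x , X , Seq
x , X * X , Seq
x , x * X , Seq
x , x * c , Seq
x , x * c , X
x , x * c , x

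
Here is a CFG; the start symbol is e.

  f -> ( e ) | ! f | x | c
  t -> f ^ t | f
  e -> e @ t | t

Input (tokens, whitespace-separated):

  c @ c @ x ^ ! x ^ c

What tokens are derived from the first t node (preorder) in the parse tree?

[e [e [e [t [f c]]] @ [t [f c]]] @ [t [f x] ^ [t [f ! [f x]] ^ [t [f c]]]]]

c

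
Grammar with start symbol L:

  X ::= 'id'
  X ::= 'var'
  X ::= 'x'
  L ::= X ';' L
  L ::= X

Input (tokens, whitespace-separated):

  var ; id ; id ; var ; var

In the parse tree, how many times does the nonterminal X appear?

5

[L [X var] ; [L [X id] ; [L [X id] ; [L [X var] ; [L [X var]]]]]]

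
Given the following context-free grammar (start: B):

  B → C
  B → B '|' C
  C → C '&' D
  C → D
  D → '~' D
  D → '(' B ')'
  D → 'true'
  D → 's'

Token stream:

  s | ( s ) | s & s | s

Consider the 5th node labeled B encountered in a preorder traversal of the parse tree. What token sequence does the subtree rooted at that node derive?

[B [B [B [B [C [D s]]] | [C [D ( [B [C [D s]]] )]]] | [C [C [D s]] & [D s]]] | [C [D s]]]

s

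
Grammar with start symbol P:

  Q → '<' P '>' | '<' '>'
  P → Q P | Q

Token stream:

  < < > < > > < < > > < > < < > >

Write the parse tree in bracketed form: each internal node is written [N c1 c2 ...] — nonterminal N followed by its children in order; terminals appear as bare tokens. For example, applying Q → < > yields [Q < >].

P
Q P
< P > P
< Q P > P
< < > P > P
< < > Q > P
< < > < > > P
< < > < > > Q P
< < > < > > < P > P
< < > < > > < Q > P
< < > < > > < < > > P
< < > < > > < < > > Q P
< < > < > > < < > > < > P
< < > < > > < < > > < > Q
< < > < > > < < > > < > < P >
< < > < > > < < > > < > < Q >
< < > < > > < < > > < > < < > >

[P [Q < [P [Q < >] [P [Q < >]]] >] [P [Q < [P [Q < >]] >] [P [Q < >] [P [Q < [P [Q < >]] >]]]]]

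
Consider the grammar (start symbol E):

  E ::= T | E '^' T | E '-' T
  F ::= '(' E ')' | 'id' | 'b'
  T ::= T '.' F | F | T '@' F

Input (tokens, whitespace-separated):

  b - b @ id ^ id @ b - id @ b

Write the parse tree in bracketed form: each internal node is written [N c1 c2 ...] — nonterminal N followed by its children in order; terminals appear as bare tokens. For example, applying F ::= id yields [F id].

E
E - T
E ^ T - T
E - T ^ T - T
T - T ^ T - T
F - T ^ T - T
b - T ^ T - T
b - T @ F ^ T - T
b - F @ F ^ T - T
b - b @ F ^ T - T
b - b @ id ^ T - T
b - b @ id ^ T @ F - T
b - b @ id ^ F @ F - T
b - b @ id ^ id @ F - T
b - b @ id ^ id @ b - T
b - b @ id ^ id @ b - T @ F
b - b @ id ^ id @ b - F @ F
b - b @ id ^ id @ b - id @ F
b - b @ id ^ id @ b - id @ b

[E [E [E [E [T [F b]]] - [T [T [F b]] @ [F id]]] ^ [T [T [F id]] @ [F b]]] - [T [T [F id]] @ [F b]]]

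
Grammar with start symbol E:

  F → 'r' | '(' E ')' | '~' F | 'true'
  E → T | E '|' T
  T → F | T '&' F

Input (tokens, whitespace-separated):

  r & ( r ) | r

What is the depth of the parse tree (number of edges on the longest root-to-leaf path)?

[E [E [T [T [F r]] & [F ( [E [T [F r]]] )]]] | [T [F r]]]

7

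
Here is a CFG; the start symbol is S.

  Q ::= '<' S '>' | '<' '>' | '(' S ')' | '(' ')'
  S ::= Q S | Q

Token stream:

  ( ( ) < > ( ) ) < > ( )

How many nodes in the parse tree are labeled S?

6

[S [Q ( [S [Q ( )] [S [Q < >] [S [Q ( )]]]] )] [S [Q < >] [S [Q ( )]]]]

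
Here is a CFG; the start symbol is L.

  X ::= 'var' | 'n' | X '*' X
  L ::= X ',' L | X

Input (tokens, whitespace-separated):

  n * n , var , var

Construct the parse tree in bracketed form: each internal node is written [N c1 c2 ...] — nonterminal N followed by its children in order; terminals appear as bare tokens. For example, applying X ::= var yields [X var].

L
X , L
X * X , L
n * X , L
n * n , L
n * n , X , L
n * n , var , L
n * n , var , X
n * n , var , var

[L [X [X n] * [X n]] , [L [X var] , [L [X var]]]]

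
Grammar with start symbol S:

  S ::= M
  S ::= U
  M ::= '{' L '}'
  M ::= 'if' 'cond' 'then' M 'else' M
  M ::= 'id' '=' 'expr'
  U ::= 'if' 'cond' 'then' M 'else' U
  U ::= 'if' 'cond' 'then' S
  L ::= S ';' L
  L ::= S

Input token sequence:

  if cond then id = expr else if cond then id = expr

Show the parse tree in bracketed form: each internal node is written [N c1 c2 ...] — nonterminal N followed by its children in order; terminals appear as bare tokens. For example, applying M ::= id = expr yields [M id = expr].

[S [U if cond then [M id = expr] else [U if cond then [S [M id = expr]]]]]

S
U
if cond then M else U
if cond then id = expr else U
if cond then id = expr else if cond then S
if cond then id = expr else if cond then M
if cond then id = expr else if cond then id = expr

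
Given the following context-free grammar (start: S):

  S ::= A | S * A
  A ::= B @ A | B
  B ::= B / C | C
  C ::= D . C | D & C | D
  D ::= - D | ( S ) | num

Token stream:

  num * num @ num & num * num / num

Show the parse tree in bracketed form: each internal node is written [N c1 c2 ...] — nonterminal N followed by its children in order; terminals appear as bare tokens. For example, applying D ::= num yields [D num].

[S [S [S [A [B [C [D num]]]]] * [A [B [C [D num]]] @ [A [B [C [D num] & [C [D num]]]]]]] * [A [B [B [C [D num]]] / [C [D num]]]]]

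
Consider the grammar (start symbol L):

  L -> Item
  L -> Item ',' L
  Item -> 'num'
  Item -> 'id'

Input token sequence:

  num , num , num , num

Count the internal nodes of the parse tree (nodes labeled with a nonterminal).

8

[L [Item num] , [L [Item num] , [L [Item num] , [L [Item num]]]]]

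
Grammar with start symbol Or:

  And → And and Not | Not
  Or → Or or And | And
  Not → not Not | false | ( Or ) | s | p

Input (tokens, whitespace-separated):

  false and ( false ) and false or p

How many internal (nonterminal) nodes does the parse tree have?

[Or [Or [And [And [And [Not false]] and [Not ( [Or [And [Not false]]] )]] and [Not false]]] or [And [Not p]]]

13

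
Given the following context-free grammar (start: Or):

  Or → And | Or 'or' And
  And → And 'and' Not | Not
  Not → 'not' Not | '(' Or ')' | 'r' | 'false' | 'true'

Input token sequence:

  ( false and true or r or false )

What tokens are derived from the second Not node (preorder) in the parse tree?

[Or [And [Not ( [Or [Or [Or [And [And [Not false]] and [Not true]]] or [And [Not r]]] or [And [Not false]]] )]]]

false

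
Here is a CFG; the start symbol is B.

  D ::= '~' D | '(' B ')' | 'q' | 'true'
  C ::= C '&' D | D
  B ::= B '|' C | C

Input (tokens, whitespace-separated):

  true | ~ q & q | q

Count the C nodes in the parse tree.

4

[B [B [B [C [D true]]] | [C [C [D ~ [D q]]] & [D q]]] | [C [D q]]]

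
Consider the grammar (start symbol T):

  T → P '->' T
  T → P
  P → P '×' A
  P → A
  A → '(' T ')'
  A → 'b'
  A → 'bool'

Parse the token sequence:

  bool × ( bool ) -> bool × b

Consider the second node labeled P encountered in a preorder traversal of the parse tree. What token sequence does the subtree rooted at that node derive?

bool

[T [P [P [A bool]] × [A ( [T [P [A bool]]] )]] -> [T [P [P [A bool]] × [A b]]]]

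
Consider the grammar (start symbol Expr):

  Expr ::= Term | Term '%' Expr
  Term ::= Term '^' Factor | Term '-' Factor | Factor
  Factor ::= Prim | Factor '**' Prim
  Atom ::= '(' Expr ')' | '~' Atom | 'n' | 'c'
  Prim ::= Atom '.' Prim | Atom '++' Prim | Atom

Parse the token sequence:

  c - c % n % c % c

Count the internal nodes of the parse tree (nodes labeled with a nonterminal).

[Expr [Term [Term [Factor [Prim [Atom c]]]] - [Factor [Prim [Atom c]]]] % [Expr [Term [Factor [Prim [Atom n]]]] % [Expr [Term [Factor [Prim [Atom c]]]] % [Expr [Term [Factor [Prim [Atom c]]]]]]]]

24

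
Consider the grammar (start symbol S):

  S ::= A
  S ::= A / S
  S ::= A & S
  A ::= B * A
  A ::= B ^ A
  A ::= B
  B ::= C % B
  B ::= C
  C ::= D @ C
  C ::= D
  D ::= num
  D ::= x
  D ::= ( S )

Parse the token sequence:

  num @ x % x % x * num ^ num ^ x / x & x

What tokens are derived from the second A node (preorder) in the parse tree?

[S [A [B [C [D num] @ [C [D x]]] % [B [C [D x]] % [B [C [D x]]]]] * [A [B [C [D num]]] ^ [A [B [C [D num]]] ^ [A [B [C [D x]]]]]]] / [S [A [B [C [D x]]]] & [S [A [B [C [D x]]]]]]]

num ^ num ^ x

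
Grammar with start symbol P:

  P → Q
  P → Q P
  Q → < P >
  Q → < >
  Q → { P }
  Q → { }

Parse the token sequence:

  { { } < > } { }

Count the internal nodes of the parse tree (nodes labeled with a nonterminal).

8

[P [Q { [P [Q { }] [P [Q < >]]] }] [P [Q { }]]]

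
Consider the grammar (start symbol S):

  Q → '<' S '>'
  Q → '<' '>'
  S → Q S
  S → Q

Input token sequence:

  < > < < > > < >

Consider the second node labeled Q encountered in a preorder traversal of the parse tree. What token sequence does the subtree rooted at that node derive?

< < > >

[S [Q < >] [S [Q < [S [Q < >]] >] [S [Q < >]]]]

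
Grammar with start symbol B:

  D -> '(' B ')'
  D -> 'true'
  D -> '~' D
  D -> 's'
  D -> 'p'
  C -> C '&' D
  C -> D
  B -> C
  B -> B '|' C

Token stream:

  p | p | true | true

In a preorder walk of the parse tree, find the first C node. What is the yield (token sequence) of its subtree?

[B [B [B [B [C [D p]]] | [C [D p]]] | [C [D true]]] | [C [D true]]]

p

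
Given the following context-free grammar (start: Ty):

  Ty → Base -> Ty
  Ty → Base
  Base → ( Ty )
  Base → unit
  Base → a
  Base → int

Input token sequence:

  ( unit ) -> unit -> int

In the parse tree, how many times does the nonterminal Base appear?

[Ty [Base ( [Ty [Base unit]] )] -> [Ty [Base unit] -> [Ty [Base int]]]]

4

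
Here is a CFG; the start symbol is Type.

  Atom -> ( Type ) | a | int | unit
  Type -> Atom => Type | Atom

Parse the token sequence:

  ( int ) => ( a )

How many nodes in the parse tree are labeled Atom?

[Type [Atom ( [Type [Atom int]] )] => [Type [Atom ( [Type [Atom a]] )]]]

4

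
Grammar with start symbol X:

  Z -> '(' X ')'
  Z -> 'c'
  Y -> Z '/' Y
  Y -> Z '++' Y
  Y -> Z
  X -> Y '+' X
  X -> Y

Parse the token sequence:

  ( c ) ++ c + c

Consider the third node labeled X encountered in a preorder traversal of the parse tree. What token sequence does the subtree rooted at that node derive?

c

[X [Y [Z ( [X [Y [Z c]]] )] ++ [Y [Z c]]] + [X [Y [Z c]]]]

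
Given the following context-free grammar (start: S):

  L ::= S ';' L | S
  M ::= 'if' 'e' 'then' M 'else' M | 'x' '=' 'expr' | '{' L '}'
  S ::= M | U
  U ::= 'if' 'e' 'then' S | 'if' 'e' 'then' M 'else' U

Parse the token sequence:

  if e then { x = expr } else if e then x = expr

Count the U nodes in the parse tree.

[S [U if e then [M { [L [S [M x = expr]]] }] else [U if e then [S [M x = expr]]]]]

2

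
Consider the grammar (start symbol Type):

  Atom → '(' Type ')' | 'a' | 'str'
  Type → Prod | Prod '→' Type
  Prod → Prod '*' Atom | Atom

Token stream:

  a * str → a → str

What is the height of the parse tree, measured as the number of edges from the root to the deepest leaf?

5

[Type [Prod [Prod [Atom a]] * [Atom str]] → [Type [Prod [Atom a]] → [Type [Prod [Atom str]]]]]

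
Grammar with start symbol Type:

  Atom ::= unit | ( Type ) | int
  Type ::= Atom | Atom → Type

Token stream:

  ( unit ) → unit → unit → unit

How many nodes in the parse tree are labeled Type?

[Type [Atom ( [Type [Atom unit]] )] → [Type [Atom unit] → [Type [Atom unit] → [Type [Atom unit]]]]]

5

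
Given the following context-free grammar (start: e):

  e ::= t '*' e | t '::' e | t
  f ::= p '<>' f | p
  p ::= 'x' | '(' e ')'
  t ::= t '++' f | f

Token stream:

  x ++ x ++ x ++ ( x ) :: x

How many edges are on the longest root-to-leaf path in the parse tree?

[e [t [t [t [t [f [p x]]] ++ [f [p x]]] ++ [f [p x]]] ++ [f [p ( [e [t [f [p x]]]] )]]] :: [e [t [f [p x]]]]]

8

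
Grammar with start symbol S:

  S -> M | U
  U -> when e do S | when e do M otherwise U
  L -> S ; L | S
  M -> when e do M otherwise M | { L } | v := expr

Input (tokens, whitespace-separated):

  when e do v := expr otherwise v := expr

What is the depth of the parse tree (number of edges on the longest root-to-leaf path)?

[S [M when e do [M v := expr] otherwise [M v := expr]]]

3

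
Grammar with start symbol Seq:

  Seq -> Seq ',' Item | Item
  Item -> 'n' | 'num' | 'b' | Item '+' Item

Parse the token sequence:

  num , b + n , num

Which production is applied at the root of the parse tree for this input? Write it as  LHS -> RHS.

[Seq [Seq [Seq [Item num]] , [Item [Item b] + [Item n]]] , [Item num]]

Seq -> Seq ',' Item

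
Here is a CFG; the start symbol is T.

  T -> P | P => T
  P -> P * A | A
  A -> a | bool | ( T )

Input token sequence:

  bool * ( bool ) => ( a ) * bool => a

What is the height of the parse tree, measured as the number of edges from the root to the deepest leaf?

8

[T [P [P [A bool]] * [A ( [T [P [A bool]]] )]] => [T [P [P [A ( [T [P [A a]]] )]] * [A bool]] => [T [P [A a]]]]]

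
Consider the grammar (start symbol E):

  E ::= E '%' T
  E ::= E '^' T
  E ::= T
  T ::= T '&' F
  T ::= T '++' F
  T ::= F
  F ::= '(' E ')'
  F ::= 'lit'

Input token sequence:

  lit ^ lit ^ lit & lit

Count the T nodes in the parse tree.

4

[E [E [E [T [F lit]]] ^ [T [F lit]]] ^ [T [T [F lit]] & [F lit]]]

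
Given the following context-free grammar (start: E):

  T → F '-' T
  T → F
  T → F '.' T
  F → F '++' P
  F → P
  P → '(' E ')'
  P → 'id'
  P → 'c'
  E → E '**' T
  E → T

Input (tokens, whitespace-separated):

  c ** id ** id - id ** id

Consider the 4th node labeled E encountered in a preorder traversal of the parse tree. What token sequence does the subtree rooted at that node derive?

[E [E [E [E [T [F [P c]]]] ** [T [F [P id]]]] ** [T [F [P id]] - [T [F [P id]]]]] ** [T [F [P id]]]]

c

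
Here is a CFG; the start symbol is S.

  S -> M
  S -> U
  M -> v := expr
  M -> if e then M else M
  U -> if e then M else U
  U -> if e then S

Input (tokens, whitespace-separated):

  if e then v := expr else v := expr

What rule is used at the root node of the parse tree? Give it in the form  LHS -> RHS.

S -> M

[S [M if e then [M v := expr] else [M v := expr]]]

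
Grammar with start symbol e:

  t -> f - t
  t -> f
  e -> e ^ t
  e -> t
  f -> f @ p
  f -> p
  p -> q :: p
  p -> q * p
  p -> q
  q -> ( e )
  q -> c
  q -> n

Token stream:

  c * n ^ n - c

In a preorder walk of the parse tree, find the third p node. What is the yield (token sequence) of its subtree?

[e [e [t [f [p [q c] * [p [q n]]]]]] ^ [t [f [p [q n]]] - [t [f [p [q c]]]]]]

n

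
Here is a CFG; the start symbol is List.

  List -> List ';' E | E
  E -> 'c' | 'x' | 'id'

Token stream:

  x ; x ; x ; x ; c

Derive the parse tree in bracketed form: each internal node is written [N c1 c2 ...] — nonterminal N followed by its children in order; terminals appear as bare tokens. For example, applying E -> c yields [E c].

List
List ; E
List ; E ; E
List ; E ; E ; E
List ; E ; E ; E ; E
E ; E ; E ; E ; E
x ; E ; E ; E ; E
x ; x ; E ; E ; E
x ; x ; x ; E ; E
x ; x ; x ; x ; E
x ; x ; x ; x ; c

[List [List [List [List [List [E x]] ; [E x]] ; [E x]] ; [E x]] ; [E c]]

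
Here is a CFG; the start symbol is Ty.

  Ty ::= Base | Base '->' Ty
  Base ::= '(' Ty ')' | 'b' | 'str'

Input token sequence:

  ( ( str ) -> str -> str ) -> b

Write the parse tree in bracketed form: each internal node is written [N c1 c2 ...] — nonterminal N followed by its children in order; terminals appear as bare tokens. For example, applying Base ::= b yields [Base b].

[Ty [Base ( [Ty [Base ( [Ty [Base str]] )] -> [Ty [Base str] -> [Ty [Base str]]]] )] -> [Ty [Base b]]]

Ty
Base -> Ty
( Ty ) -> Ty
( Base -> Ty ) -> Ty
( ( Ty ) -> Ty ) -> Ty
( ( Base ) -> Ty ) -> Ty
( ( str ) -> Ty ) -> Ty
( ( str ) -> Base -> Ty ) -> Ty
( ( str ) -> str -> Ty ) -> Ty
( ( str ) -> str -> Base ) -> Ty
( ( str ) -> str -> str ) -> Ty
( ( str ) -> str -> str ) -> Base
( ( str ) -> str -> str ) -> b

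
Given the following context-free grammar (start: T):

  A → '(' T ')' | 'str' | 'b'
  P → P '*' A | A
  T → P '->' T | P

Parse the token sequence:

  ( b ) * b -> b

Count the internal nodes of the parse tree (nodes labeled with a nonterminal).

11

[T [P [P [A ( [T [P [A b]]] )]] * [A b]] -> [T [P [A b]]]]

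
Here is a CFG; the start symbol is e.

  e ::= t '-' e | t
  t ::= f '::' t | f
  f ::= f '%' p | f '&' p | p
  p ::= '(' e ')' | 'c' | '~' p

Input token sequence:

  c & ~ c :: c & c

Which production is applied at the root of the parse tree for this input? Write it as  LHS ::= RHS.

e ::= t

[e [t [f [f [p c]] & [p ~ [p c]]] :: [t [f [f [p c]] & [p c]]]]]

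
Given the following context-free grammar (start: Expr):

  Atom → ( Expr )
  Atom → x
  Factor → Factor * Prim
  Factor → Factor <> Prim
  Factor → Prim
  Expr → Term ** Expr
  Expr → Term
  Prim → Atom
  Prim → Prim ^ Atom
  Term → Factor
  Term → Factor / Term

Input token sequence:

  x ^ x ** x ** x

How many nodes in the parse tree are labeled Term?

[Expr [Term [Factor [Prim [Prim [Atom x]] ^ [Atom x]]]] ** [Expr [Term [Factor [Prim [Atom x]]]] ** [Expr [Term [Factor [Prim [Atom x]]]]]]]

3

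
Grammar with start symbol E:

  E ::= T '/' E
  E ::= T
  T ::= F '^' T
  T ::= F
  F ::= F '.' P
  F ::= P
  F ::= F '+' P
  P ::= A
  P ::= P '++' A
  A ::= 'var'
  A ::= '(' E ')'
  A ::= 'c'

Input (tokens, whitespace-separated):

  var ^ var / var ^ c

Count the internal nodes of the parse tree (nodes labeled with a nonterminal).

[E [T [F [P [A var]]] ^ [T [F [P [A var]]]]] / [E [T [F [P [A var]]] ^ [T [F [P [A c]]]]]]]

18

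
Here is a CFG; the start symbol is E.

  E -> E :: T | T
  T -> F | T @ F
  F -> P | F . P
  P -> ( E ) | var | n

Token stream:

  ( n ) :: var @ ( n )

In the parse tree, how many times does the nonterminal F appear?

5

[E [E [T [F [P ( [E [T [F [P n]]]] )]]]] :: [T [T [F [P var]]] @ [F [P ( [E [T [F [P n]]]] )]]]]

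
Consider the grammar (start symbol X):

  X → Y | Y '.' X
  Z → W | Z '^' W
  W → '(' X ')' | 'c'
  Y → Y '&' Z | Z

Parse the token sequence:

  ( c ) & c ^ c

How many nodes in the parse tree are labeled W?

4

[X [Y [Y [Z [W ( [X [Y [Z [W c]]]] )]]] & [Z [Z [W c]] ^ [W c]]]]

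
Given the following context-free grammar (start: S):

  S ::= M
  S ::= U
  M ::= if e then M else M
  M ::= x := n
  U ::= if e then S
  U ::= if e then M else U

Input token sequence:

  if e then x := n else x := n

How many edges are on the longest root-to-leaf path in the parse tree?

[S [M if e then [M x := n] else [M x := n]]]

3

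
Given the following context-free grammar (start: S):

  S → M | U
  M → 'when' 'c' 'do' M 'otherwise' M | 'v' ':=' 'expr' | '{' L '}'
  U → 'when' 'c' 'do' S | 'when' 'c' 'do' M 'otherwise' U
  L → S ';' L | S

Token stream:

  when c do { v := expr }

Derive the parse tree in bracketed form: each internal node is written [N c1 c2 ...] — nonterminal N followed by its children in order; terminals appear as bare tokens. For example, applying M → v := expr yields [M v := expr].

[S [U when c do [S [M { [L [S [M v := expr]]] }]]]]

S
U
when c do S
when c do M
when c do { L }
when c do { S }
when c do { M }
when c do { v := expr }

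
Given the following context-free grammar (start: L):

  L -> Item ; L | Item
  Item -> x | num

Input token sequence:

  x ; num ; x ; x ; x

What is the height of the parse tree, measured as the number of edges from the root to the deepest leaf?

6

[L [Item x] ; [L [Item num] ; [L [Item x] ; [L [Item x] ; [L [Item x]]]]]]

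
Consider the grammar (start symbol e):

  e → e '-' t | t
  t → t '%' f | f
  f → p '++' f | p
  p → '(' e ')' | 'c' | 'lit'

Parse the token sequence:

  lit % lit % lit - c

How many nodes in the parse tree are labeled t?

[e [e [t [t [t [f [p lit]]] % [f [p lit]]] % [f [p lit]]]] - [t [f [p c]]]]

4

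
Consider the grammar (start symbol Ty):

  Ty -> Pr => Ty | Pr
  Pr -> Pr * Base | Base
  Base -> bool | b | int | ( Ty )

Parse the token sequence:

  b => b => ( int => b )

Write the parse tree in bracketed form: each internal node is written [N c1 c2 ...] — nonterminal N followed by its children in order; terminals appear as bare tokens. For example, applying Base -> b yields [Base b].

Ty
Pr => Ty
Base => Ty
b => Ty
b => Pr => Ty
b => Base => Ty
b => b => Ty
b => b => Pr
b => b => Base
b => b => ( Ty )
b => b => ( Pr => Ty )
b => b => ( Base => Ty )
b => b => ( int => Ty )
b => b => ( int => Pr )
b => b => ( int => Base )
b => b => ( int => b )

[Ty [Pr [Base b]] => [Ty [Pr [Base b]] => [Ty [Pr [Base ( [Ty [Pr [Base int]] => [Ty [Pr [Base b]]]] )]]]]]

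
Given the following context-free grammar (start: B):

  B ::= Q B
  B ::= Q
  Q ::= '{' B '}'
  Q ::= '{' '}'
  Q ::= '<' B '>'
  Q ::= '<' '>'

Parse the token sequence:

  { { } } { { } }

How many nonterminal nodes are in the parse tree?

8

[B [Q { [B [Q { }]] }] [B [Q { [B [Q { }]] }]]]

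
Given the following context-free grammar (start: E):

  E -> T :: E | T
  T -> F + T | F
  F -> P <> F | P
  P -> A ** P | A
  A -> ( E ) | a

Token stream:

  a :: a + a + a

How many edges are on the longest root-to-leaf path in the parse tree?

8

[E [T [F [P [A a]]]] :: [E [T [F [P [A a]]] + [T [F [P [A a]]] + [T [F [P [A a]]]]]]]]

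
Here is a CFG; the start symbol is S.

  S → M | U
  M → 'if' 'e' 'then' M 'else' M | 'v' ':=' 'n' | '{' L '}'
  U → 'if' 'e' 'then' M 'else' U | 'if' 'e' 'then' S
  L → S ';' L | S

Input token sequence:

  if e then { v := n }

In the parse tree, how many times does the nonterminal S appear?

[S [U if e then [S [M { [L [S [M v := n]]] }]]]]

3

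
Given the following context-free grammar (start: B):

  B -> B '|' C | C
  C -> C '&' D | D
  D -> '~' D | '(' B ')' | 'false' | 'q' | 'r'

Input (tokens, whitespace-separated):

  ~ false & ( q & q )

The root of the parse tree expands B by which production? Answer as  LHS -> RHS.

B -> C

[B [C [C [D ~ [D false]]] & [D ( [B [C [C [D q]] & [D q]]] )]]]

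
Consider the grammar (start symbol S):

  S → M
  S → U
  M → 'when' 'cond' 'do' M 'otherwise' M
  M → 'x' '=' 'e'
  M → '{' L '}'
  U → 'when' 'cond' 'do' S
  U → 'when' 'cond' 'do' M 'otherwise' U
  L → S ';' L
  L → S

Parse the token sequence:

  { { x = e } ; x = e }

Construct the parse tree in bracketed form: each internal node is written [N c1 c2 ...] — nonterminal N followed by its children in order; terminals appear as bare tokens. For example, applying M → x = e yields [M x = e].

[S [M { [L [S [M { [L [S [M x = e]]] }]] ; [L [S [M x = e]]]] }]]

S
M
{ L }
{ S ; L }
{ M ; L }
{ { L } ; L }
{ { S } ; L }
{ { M } ; L }
{ { x = e } ; L }
{ { x = e } ; S }
{ { x = e } ; M }
{ { x = e } ; x = e }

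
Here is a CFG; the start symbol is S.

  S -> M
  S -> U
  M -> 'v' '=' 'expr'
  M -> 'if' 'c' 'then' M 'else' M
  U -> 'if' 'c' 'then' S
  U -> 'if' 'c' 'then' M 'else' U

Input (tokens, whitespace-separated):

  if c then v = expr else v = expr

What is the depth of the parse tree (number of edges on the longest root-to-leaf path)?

3

[S [M if c then [M v = expr] else [M v = expr]]]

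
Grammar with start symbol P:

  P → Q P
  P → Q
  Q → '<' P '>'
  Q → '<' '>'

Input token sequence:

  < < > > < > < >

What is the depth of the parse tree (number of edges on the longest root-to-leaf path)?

[P [Q < [P [Q < >]] >] [P [Q < >] [P [Q < >]]]]

4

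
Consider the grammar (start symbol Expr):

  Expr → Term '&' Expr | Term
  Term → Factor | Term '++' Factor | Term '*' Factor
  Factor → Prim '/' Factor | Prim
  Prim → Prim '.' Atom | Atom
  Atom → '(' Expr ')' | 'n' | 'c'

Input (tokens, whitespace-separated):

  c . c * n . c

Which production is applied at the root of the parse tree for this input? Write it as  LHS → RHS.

Expr → Term

[Expr [Term [Term [Factor [Prim [Prim [Atom c]] . [Atom c]]]] * [Factor [Prim [Prim [Atom n]] . [Atom c]]]]]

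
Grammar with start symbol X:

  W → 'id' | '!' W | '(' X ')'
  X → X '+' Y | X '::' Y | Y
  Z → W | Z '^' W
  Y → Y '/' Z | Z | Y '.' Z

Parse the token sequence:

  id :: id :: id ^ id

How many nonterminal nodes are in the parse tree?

[X [X [X [Y [Z [W id]]]] :: [Y [Z [W id]]]] :: [Y [Z [Z [W id]] ^ [W id]]]]

14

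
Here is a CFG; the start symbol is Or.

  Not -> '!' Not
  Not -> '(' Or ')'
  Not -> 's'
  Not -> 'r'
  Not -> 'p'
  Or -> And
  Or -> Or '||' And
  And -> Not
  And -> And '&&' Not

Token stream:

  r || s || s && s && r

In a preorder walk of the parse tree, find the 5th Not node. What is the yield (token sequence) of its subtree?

r

[Or [Or [Or [And [Not r]]] || [And [Not s]]] || [And [And [And [Not s]] && [Not s]] && [Not r]]]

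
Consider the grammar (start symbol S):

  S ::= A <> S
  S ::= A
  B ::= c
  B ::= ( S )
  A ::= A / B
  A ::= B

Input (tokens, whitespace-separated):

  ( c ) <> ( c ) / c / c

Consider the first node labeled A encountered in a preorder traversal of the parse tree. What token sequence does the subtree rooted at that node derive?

[S [A [B ( [S [A [B c]]] )]] <> [S [A [A [A [B ( [S [A [B c]]] )]] / [B c]] / [B c]]]]

( c )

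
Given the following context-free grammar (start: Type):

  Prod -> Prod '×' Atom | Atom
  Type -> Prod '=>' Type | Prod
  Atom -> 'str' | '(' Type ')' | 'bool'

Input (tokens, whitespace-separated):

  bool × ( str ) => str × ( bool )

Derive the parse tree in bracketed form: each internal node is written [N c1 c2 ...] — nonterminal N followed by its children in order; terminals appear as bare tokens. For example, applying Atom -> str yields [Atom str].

[Type [Prod [Prod [Atom bool]] × [Atom ( [Type [Prod [Atom str]]] )]] => [Type [Prod [Prod [Atom str]] × [Atom ( [Type [Prod [Atom bool]]] )]]]]

Type
Prod => Type
Prod × Atom => Type
Atom × Atom => Type
bool × Atom => Type
bool × ( Type ) => Type
bool × ( Prod ) => Type
bool × ( Atom ) => Type
bool × ( str ) => Type
bool × ( str ) => Prod
bool × ( str ) => Prod × Atom
bool × ( str ) => Atom × Atom
bool × ( str ) => str × Atom
bool × ( str ) => str × ( Type )
bool × ( str ) => str × ( Prod )
bool × ( str ) => str × ( Atom )
bool × ( str ) => str × ( bool )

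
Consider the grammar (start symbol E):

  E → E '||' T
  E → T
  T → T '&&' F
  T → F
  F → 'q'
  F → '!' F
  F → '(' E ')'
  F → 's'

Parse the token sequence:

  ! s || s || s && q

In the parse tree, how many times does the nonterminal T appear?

4

[E [E [E [T [F ! [F s]]]] || [T [F s]]] || [T [T [F s]] && [F q]]]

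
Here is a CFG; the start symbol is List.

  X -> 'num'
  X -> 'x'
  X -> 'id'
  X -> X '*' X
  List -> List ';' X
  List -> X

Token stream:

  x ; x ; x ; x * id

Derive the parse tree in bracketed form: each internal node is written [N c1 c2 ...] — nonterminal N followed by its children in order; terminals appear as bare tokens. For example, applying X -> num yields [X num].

[List [List [List [List [X x]] ; [X x]] ; [X x]] ; [X [X x] * [X id]]]

List
List ; X
List ; X ; X
List ; X ; X ; X
X ; X ; X ; X
x ; X ; X ; X
x ; x ; X ; X
x ; x ; x ; X
x ; x ; x ; X * X
x ; x ; x ; x * X
x ; x ; x ; x * id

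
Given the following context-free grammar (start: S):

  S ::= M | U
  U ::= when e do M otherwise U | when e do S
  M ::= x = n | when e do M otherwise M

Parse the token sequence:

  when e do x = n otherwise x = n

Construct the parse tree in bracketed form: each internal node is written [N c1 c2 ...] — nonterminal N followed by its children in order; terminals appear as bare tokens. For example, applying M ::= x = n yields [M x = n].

[S [M when e do [M x = n] otherwise [M x = n]]]

S
M
when e do M otherwise M
when e do x = n otherwise M
when e do x = n otherwise x = n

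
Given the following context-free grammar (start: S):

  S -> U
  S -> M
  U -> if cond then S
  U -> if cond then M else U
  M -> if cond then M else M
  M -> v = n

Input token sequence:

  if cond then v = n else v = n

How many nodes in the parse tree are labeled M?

3

[S [M if cond then [M v = n] else [M v = n]]]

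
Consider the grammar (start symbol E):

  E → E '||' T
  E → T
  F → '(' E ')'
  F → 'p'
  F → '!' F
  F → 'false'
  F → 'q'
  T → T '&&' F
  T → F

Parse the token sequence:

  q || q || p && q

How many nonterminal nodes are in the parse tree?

[E [E [E [T [F q]]] || [T [F q]]] || [T [T [F p]] && [F q]]]

11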